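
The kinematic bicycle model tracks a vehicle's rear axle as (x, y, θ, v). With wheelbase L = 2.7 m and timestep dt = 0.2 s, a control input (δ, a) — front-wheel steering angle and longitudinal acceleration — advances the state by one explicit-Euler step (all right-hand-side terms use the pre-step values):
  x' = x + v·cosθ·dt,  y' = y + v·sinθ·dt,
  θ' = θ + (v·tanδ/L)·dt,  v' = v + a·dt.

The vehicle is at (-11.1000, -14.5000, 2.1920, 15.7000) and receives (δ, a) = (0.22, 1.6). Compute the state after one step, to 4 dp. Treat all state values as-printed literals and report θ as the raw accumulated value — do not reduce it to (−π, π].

(-12.9275, -11.9466, 2.4521, 16.0200)

x' = -11.1000 + 15.7000·cos(2.1920)·0.2 = -12.9275
y' = -14.5000 + 15.7000·sin(2.1920)·0.2 = -11.9466
θ' = 2.1920 + (15.7000/2.7)·tan(0.22)·0.2 = 2.4521
v' = 15.7000 + 1.6000·0.2 = 16.0200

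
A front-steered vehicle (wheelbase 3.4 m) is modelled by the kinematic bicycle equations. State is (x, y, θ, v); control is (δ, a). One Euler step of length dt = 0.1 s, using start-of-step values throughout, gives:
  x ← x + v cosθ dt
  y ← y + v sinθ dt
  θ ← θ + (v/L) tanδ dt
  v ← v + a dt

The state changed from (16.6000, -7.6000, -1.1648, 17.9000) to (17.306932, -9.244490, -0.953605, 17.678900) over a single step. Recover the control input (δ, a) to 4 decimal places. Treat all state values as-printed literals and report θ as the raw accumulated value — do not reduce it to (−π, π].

δ = 0.3815, a = -2.2110

a = (v'−v)/dt = (-0.221100)/0.1 = -2.2110
Δθ = θ'−θ = 0.211195;  (v·dt/L) = 17.9000·0.1/3.4 = 0.526471
tan δ = Δθ·L/(v·dt) = 0.401153  →  δ = 0.3815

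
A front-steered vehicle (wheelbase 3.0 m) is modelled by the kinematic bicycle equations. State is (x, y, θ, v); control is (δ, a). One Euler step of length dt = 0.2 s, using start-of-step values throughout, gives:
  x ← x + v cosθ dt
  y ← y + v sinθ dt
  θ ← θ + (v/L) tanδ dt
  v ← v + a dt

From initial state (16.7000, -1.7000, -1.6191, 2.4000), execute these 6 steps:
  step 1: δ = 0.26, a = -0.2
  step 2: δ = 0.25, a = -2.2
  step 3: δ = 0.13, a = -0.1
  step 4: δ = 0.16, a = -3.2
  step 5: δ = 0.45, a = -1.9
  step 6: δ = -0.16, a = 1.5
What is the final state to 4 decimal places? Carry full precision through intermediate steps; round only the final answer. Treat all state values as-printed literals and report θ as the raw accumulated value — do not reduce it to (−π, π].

after step 1 (δ=0.26, a=-0.2): (16.676823, -2.179440, -1.576537, 2.360000)
after step 2 (δ=0.25, a=-2.2): (16.674114, -2.651432, -1.536363, 1.920000)
after step 3 (δ=0.13, a=-0.1): (16.687334, -3.035205, -1.519628, 1.900000)
after step 4 (δ=0.16, a=-3.2): (16.706769, -3.414707, -1.499187, 1.260000)
after step 5 (δ=0.45, a=-1.9): (16.724799, -3.666062, -1.458610, 0.880000)
after step 6 (δ=-0.16, a=1.5): (16.744503, -3.840955, -1.468078, 1.180000)

(16.7445, -3.8410, -1.4681, 1.1800)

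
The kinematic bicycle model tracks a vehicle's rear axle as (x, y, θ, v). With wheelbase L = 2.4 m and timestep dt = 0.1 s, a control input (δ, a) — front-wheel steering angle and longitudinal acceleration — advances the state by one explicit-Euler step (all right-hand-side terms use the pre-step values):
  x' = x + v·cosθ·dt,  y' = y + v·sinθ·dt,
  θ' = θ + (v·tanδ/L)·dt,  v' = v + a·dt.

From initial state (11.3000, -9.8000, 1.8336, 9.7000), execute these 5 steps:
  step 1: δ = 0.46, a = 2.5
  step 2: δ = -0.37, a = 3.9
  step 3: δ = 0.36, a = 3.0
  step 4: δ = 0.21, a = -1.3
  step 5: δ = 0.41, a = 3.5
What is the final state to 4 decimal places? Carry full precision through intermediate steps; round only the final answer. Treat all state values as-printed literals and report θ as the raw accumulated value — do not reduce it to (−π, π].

after step 1 (δ=0.46, a=2.5): (11.048005, -8.863305, 2.033844, 9.950000)
after step 2 (δ=-0.37, a=3.9): (10.603561, -7.973083, 1.873042, 10.340000)
after step 3 (δ=0.36, a=3.0): (10.295776, -6.985953, 2.035209, 10.640000)
after step 4 (δ=0.21, a=-1.3): (9.819212, -6.034647, 2.129702, 10.510000)
after step 5 (δ=0.41, a=3.5): (9.261910, -5.143572, 2.320035, 10.860000)

(9.2619, -5.1436, 2.3200, 10.8600)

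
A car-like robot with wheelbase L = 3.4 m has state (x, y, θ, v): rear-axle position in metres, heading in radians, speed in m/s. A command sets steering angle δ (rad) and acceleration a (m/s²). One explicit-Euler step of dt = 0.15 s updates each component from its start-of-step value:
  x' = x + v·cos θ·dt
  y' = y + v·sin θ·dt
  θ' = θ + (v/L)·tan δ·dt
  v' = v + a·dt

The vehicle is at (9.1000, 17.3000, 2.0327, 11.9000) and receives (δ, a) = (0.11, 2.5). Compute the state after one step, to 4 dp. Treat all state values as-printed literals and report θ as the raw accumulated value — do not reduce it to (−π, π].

x' = 9.1000 + 11.9000·cos(2.0327)·0.15 = 8.3045
y' = 17.3000 + 11.9000·sin(2.0327)·0.15 = 18.8979
θ' = 2.0327 + (11.9000/3.4)·tan(0.11)·0.15 = 2.0907
v' = 11.9000 + 2.5000·0.15 = 12.2750

(8.3045, 18.8979, 2.0907, 12.2750)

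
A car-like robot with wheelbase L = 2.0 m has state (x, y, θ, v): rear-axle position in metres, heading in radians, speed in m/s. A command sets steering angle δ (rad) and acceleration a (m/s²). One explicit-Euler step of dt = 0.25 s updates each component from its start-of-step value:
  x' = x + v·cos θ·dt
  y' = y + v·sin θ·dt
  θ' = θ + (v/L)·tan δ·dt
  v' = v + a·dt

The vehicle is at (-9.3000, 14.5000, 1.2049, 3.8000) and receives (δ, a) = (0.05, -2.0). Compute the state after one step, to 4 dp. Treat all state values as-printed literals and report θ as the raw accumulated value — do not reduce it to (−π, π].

x' = -9.3000 + 3.8000·cos(1.2049)·0.25 = -8.9601
y' = 14.5000 + 3.8000·sin(1.2049)·0.25 = 15.3871
θ' = 1.2049 + (3.8000/2.0)·tan(0.05)·0.25 = 1.2287
v' = 3.8000 − 2.0000·0.25 = 3.3000

(-8.9601, 15.3871, 1.2287, 3.3000)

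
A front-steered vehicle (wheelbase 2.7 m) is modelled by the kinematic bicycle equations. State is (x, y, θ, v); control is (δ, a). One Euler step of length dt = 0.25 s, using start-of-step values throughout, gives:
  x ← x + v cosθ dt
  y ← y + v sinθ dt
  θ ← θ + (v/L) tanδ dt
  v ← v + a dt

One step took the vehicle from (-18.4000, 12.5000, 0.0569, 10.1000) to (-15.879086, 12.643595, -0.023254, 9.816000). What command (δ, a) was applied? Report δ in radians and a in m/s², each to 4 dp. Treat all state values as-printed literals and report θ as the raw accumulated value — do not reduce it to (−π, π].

a = (v'−v)/dt = (-0.284000)/0.25 = -1.1360
Δθ = θ'−θ = -0.080154;  (v·dt/L) = 10.1000·0.25/2.7 = 0.935185
tan δ = Δθ·L/(v·dt) = -0.085709  →  δ = -0.0855

δ = -0.0855, a = -1.1360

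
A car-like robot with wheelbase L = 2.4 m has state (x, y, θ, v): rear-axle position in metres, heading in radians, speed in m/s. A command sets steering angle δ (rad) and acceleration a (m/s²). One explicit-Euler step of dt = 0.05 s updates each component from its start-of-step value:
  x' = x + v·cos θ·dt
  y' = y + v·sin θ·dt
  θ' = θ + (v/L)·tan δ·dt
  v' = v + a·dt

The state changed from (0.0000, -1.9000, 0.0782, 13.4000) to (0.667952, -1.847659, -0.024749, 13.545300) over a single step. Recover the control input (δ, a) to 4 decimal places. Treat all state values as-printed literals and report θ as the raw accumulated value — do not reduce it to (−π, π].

a = (v'−v)/dt = (0.145300)/0.05 = 2.9060
Δθ = θ'−θ = -0.102949;  (v·dt/L) = 13.4000·0.05/2.4 = 0.279167
tan δ = Δθ·L/(v·dt) = -0.368773  →  δ = -0.3533

δ = -0.3533, a = 2.9060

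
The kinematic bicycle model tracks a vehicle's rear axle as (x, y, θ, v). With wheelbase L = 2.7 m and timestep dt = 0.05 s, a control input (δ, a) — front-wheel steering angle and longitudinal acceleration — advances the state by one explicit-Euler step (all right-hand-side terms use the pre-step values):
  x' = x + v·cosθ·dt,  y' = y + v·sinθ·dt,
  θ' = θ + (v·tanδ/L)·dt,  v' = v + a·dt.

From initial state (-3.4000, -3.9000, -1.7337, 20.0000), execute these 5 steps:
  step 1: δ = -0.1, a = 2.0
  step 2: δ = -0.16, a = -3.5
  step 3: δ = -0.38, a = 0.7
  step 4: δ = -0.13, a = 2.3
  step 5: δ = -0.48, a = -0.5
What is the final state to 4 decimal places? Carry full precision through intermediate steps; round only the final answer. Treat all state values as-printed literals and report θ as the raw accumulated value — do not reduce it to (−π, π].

after step 1 (δ=-0.1, a=2.0): (-3.562184, -4.886761, -1.770861, 20.100000)
after step 2 (δ=-0.16, a=-3.5): (-3.761910, -5.871715, -1.830930, 19.925000)
after step 3 (δ=-0.38, a=0.7): (-4.018156, -6.834446, -1.978306, 19.960000)
after step 4 (δ=-0.13, a=2.3): (-4.413687, -7.750721, -2.026630, 20.075000)
after step 5 (δ=-0.48, a=-0.5): (-4.855549, -8.651982, -2.220172, 20.050000)

(-4.8555, -8.6520, -2.2202, 20.0500)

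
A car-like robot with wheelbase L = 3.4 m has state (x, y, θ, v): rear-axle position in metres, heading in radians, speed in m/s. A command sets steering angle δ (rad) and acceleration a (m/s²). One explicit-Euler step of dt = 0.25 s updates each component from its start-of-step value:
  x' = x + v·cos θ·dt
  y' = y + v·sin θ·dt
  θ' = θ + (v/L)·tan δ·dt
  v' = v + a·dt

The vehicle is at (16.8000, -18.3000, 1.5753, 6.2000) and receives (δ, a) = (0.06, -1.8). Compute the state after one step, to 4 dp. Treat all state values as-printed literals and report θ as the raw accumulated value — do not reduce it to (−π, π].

(16.7930, -16.7500, 1.6027, 5.7500)

x' = 16.8000 + 6.2000·cos(1.5753)·0.25 = 16.7930
y' = -18.3000 + 6.2000·sin(1.5753)·0.25 = -16.7500
θ' = 1.5753 + (6.2000/3.4)·tan(0.06)·0.25 = 1.6027
v' = 6.2000 − 1.8000·0.25 = 5.7500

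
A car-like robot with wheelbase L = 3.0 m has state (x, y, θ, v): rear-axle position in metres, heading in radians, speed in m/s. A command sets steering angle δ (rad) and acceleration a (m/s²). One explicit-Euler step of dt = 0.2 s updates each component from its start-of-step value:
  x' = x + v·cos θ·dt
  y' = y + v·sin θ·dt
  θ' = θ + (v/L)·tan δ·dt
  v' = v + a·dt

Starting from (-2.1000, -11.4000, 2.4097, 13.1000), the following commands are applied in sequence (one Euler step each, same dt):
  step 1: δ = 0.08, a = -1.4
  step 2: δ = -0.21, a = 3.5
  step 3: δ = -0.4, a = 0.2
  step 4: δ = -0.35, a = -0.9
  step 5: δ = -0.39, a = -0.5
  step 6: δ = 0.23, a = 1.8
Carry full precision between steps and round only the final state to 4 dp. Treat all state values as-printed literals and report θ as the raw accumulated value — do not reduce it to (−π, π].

(-7.9160, 1.6688, 1.4271, 13.6400)

after step 1 (δ=0.08, a=-1.4): (-4.049047, -9.649110, 2.479716, 12.820000)
after step 2 (δ=-0.21, a=3.5): (-6.071633, -8.073280, 2.297550, 13.520000)
after step 3 (δ=-0.4, a=0.2): (-7.868299, -6.052486, 1.916473, 13.560000)
after step 4 (δ=-0.35, a=-0.9): (-8.787214, -3.500910, 1.586487, 13.380000)
after step 5 (δ=-0.39, a=-0.5): (-8.829201, -0.825239, 1.219826, 13.280000)
after step 6 (δ=0.23, a=1.8): (-7.916043, 1.668850, 1.427121, 13.640000)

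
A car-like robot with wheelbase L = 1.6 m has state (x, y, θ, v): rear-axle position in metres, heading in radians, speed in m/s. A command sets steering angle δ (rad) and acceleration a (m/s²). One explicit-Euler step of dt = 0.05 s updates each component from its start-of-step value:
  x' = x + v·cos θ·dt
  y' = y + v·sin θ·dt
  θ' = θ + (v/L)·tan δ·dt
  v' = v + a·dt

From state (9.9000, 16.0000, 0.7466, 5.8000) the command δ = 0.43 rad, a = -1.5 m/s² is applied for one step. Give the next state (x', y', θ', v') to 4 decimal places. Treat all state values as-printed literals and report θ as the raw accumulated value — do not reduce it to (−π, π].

x' = 9.9000 + 5.8000·cos(0.7466)·0.05 = 10.1129
y' = 16.0000 + 5.8000·sin(0.7466)·0.05 = 16.1970
θ' = 0.7466 + (5.8000/1.6)·tan(0.43)·0.05 = 0.8297
v' = 5.8000 − 1.5000·0.05 = 5.7250

(10.1129, 16.1970, 0.8297, 5.7250)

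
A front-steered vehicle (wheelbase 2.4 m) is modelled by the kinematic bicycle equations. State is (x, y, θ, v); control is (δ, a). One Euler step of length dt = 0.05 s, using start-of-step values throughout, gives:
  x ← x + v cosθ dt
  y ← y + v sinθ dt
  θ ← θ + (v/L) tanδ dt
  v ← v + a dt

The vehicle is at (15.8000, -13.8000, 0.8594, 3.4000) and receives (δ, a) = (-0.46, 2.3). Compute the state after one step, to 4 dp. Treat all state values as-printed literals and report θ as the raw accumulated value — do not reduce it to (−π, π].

(15.9110, -13.6712, 0.8243, 3.5150)

x' = 15.8000 + 3.4000·cos(0.8594)·0.05 = 15.9110
y' = -13.8000 + 3.4000·sin(0.8594)·0.05 = -13.6712
θ' = 0.8594 + (3.4000/2.4)·tan(-0.46)·0.05 = 0.8243
v' = 3.4000 + 2.3000·0.05 = 3.5150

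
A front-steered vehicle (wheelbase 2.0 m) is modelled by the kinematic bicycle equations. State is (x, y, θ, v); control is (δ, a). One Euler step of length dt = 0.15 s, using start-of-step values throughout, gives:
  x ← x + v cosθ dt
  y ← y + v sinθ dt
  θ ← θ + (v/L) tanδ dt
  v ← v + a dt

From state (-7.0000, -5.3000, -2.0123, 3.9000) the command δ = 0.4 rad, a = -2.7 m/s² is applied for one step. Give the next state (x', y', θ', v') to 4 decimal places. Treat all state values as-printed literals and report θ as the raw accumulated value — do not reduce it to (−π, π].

(-7.2500, -5.8289, -1.8886, 3.4950)

x' = -7.0000 + 3.9000·cos(-2.0123)·0.15 = -7.2500
y' = -5.3000 + 3.9000·sin(-2.0123)·0.15 = -5.8289
θ' = -2.0123 + (3.9000/2.0)·tan(0.4)·0.15 = -1.8886
v' = 3.9000 − 2.7000·0.15 = 3.4950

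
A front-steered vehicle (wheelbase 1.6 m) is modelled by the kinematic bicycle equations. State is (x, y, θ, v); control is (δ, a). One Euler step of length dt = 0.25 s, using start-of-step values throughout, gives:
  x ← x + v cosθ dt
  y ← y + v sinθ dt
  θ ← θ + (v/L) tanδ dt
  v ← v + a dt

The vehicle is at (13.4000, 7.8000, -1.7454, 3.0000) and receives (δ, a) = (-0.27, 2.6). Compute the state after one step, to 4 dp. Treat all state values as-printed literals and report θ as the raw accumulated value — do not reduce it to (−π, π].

x' = 13.4000 + 3.0000·cos(-1.7454)·0.25 = 13.2697
y' = 7.8000 + 3.0000·sin(-1.7454)·0.25 = 7.0614
θ' = -1.7454 + (3.0000/1.6)·tan(-0.27)·0.25 = -1.8751
v' = 3.0000 + 2.6000·0.25 = 3.6500

(13.2697, 7.0614, -1.8751, 3.6500)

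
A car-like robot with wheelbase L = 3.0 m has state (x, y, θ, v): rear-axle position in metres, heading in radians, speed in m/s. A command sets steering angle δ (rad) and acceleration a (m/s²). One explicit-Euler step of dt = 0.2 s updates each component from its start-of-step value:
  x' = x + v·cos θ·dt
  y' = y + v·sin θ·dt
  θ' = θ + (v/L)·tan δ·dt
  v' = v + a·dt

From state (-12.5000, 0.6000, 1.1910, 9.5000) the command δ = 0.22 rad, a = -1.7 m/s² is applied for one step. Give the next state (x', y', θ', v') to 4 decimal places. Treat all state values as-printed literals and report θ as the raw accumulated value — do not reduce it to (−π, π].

(-11.7956, 2.3646, 1.3326, 9.1600)

x' = -12.5000 + 9.5000·cos(1.1910)·0.2 = -11.7956
y' = 0.6000 + 9.5000·sin(1.1910)·0.2 = 2.3646
θ' = 1.1910 + (9.5000/3.0)·tan(0.22)·0.2 = 1.3326
v' = 9.5000 − 1.7000·0.2 = 9.1600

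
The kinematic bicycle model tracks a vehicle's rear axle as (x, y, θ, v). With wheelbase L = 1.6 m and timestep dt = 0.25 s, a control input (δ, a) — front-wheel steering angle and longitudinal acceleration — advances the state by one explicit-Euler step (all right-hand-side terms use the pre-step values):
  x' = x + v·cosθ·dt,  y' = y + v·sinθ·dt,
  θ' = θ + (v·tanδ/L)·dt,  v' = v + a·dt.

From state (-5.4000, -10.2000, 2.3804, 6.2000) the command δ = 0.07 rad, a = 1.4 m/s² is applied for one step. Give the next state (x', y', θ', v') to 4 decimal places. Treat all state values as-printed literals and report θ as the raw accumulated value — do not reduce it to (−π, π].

x' = -5.4000 + 6.2000·cos(2.3804)·0.25 = -6.5222
y' = -10.2000 + 6.2000·sin(2.3804)·0.25 = -9.1308
θ' = 2.3804 + (6.2000/1.6)·tan(0.07)·0.25 = 2.4483
v' = 6.2000 + 1.4000·0.25 = 6.5500

(-6.5222, -9.1308, 2.4483, 6.5500)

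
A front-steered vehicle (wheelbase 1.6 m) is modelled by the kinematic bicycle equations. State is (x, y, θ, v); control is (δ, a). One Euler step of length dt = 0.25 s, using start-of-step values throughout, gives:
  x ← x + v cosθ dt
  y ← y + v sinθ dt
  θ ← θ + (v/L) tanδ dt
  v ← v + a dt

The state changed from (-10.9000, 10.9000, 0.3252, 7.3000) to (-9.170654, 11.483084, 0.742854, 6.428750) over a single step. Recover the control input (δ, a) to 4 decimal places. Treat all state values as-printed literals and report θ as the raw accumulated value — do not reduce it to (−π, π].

a = (v'−v)/dt = (-0.871250)/0.25 = -3.4850
Δθ = θ'−θ = 0.417654;  (v·dt/L) = 7.3000·0.25/1.6 = 1.140625
tan δ = Δθ·L/(v·dt) = 0.366162  →  δ = 0.3510

δ = 0.3510, a = -3.4850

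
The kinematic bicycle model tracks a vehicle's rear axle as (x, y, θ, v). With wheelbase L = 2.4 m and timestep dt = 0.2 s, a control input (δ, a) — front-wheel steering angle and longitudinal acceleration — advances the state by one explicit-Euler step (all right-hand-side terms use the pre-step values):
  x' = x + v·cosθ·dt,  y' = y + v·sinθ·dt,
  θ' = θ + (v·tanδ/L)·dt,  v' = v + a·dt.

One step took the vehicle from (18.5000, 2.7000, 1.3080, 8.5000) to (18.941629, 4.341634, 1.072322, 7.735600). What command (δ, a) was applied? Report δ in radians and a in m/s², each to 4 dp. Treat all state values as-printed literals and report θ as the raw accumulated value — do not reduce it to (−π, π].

δ = -0.3212, a = -3.8220

a = (v'−v)/dt = (-0.764400)/0.2 = -3.8220
Δθ = θ'−θ = -0.235678;  (v·dt/L) = 8.5000·0.2/2.4 = 0.708333
tan δ = Δθ·L/(v·dt) = -0.332722  →  δ = -0.3212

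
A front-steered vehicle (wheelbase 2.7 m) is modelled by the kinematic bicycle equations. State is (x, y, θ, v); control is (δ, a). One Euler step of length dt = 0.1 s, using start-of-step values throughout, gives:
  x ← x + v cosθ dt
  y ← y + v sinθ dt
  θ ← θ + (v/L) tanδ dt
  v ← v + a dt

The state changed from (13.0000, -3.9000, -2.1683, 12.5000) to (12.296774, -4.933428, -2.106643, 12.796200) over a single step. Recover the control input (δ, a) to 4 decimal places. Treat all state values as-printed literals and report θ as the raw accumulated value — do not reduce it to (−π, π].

δ = 0.1324, a = 2.9620

a = (v'−v)/dt = (0.296200)/0.1 = 2.9620
Δθ = θ'−θ = 0.061657;  (v·dt/L) = 12.5000·0.1/2.7 = 0.462963
tan δ = Δθ·L/(v·dt) = 0.133179  →  δ = 0.1324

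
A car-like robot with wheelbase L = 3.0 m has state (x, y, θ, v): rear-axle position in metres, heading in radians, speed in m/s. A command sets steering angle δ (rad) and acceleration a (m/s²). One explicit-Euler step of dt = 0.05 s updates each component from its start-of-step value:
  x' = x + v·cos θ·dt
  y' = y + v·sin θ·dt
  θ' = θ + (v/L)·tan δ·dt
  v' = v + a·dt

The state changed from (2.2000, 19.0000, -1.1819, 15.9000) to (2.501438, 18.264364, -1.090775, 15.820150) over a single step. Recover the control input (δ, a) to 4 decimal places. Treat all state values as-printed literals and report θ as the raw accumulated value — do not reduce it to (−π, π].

a = (v'−v)/dt = (-0.079850)/0.05 = -1.5970
Δθ = θ'−θ = 0.091125;  (v·dt/L) = 15.9000·0.05/3.0 = 0.265000
tan δ = Δθ·L/(v·dt) = 0.343868  →  δ = 0.3312

δ = 0.3312, a = -1.5970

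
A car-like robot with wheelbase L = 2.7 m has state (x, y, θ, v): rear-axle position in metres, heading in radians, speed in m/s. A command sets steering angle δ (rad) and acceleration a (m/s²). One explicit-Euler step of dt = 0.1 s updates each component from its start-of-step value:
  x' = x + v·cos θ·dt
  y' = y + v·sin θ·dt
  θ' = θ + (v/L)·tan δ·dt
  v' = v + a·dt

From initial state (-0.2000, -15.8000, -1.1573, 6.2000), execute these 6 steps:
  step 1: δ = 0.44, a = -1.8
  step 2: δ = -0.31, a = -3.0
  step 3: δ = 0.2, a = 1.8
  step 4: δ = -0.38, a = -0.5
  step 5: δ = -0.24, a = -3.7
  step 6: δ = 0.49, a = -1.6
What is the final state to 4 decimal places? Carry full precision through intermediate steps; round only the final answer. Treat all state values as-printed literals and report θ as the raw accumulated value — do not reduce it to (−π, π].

(1.2976, -18.9761, -1.1097, 5.3200)

after step 1 (δ=0.44, a=-1.8): (0.049124, -16.367747, -1.049195, 6.020000)
after step 2 (δ=-0.31, a=-3.0): (0.349082, -16.889695, -1.120616, 5.720000)
after step 3 (δ=0.2, a=1.8): (0.597976, -17.404706, -1.077672, 5.900000)
after step 4 (δ=-0.38, a=-0.5): (0.877270, -17.924412, -1.164951, 5.850000)
after step 5 (δ=-0.24, a=-3.7): (1.108226, -18.461892, -1.217973, 5.480000)
after step 6 (δ=0.49, a=-1.6): (1.297587, -18.976135, -1.109715, 5.320000)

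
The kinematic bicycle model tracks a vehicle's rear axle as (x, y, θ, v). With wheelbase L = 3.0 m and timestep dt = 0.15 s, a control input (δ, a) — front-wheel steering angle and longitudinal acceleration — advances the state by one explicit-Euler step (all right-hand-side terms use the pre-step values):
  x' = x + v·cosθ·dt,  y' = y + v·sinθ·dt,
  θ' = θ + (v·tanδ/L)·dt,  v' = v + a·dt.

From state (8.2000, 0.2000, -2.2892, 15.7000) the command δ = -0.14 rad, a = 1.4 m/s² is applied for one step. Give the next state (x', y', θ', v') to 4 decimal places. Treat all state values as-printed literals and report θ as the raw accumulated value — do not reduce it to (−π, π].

x' = 8.2000 + 15.7000·cos(-2.2892)·0.15 = 6.6500
y' = 0.2000 + 15.7000·sin(-2.2892)·0.15 = -1.5730
θ' = -2.2892 + (15.7000/3.0)·tan(-0.14)·0.15 = -2.3998
v' = 15.7000 + 1.4000·0.15 = 15.9100

(6.6500, -1.5730, -2.3998, 15.9100)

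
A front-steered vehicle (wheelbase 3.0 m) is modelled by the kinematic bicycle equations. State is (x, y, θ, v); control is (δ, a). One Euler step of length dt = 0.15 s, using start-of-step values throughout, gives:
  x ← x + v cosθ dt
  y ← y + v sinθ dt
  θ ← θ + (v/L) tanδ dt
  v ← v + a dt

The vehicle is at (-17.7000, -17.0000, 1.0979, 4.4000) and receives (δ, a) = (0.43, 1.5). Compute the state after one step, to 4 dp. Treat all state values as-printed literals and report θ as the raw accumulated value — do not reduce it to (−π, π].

(-17.3994, -16.4124, 1.1988, 4.6250)

x' = -17.7000 + 4.4000·cos(1.0979)·0.15 = -17.3994
y' = -17.0000 + 4.4000·sin(1.0979)·0.15 = -16.4124
θ' = 1.0979 + (4.4000/3.0)·tan(0.43)·0.15 = 1.1988
v' = 4.4000 + 1.5000·0.15 = 4.6250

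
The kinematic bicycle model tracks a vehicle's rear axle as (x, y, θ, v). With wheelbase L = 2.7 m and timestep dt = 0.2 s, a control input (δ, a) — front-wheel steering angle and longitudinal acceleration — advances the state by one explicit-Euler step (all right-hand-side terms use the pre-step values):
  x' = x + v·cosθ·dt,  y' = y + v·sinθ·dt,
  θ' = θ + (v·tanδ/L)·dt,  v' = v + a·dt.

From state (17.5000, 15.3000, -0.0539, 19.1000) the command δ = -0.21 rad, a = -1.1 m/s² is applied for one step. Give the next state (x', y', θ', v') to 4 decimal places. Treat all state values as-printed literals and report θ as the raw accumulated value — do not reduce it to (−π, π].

(21.3145, 15.0942, -0.3555, 18.8800)

x' = 17.5000 + 19.1000·cos(-0.0539)·0.2 = 21.3145
y' = 15.3000 + 19.1000·sin(-0.0539)·0.2 = 15.0942
θ' = -0.0539 + (19.1000/2.7)·tan(-0.21)·0.2 = -0.3555
v' = 19.1000 − 1.1000·0.2 = 18.8800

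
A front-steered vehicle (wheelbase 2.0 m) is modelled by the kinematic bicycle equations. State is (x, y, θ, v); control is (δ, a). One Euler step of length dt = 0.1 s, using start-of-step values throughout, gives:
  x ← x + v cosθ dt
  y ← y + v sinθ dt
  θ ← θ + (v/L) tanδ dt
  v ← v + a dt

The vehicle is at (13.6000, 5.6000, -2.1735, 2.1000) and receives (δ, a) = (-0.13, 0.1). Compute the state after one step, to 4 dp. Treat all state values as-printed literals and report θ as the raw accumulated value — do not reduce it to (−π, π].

x' = 13.6000 + 2.1000·cos(-2.1735)·0.1 = 13.4810
y' = 5.6000 + 2.1000·sin(-2.1735)·0.1 = 5.4270
θ' = -2.1735 + (2.1000/2.0)·tan(-0.13)·0.1 = -2.1872
v' = 2.1000 + 0.1000·0.1 = 2.1100

(13.4810, 5.4270, -2.1872, 2.1100)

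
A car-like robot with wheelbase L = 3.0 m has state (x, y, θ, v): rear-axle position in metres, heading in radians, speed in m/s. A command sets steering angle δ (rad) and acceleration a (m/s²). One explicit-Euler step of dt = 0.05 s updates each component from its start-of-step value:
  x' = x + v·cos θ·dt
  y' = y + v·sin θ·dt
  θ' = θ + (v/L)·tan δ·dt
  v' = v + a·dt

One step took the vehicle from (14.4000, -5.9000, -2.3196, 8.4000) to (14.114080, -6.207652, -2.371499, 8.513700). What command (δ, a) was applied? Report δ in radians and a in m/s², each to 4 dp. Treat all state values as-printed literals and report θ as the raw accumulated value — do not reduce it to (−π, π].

a = (v'−v)/dt = (0.113700)/0.05 = 2.2740
Δθ = θ'−θ = -0.051899;  (v·dt/L) = 8.4000·0.05/3.0 = 0.140000
tan δ = Δθ·L/(v·dt) = -0.370707  →  δ = -0.3550

δ = -0.3550, a = 2.2740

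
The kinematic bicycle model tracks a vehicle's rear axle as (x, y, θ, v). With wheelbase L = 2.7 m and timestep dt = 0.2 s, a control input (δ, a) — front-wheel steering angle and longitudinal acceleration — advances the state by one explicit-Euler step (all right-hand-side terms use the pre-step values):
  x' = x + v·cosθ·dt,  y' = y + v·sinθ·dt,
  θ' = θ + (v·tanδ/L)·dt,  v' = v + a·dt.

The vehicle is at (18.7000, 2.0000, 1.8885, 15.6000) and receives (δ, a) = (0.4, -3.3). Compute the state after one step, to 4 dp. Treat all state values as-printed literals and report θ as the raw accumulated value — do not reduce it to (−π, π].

x' = 18.7000 + 15.6000·cos(1.8885)·0.2 = 17.7254
y' = 2.0000 + 15.6000·sin(1.8885)·0.2 = 4.9639
θ' = 1.8885 + (15.6000/2.7)·tan(0.4)·0.2 = 2.3771
v' = 15.6000 − 3.3000·0.2 = 14.9400

(17.7254, 4.9639, 2.3771, 14.9400)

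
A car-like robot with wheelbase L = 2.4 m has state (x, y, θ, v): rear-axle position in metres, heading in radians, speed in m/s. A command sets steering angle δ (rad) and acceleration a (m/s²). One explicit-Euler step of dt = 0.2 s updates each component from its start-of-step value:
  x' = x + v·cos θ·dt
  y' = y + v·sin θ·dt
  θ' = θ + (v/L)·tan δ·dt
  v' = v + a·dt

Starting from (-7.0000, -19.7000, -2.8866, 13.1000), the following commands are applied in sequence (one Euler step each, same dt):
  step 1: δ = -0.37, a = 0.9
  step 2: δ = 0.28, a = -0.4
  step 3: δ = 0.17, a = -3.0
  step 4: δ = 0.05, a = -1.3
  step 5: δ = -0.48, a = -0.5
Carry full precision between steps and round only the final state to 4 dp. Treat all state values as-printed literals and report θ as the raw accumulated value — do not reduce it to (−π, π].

after step 1 (δ=-0.37, a=0.9): (-9.535283, -20.360864, -3.310017, 13.280000)
after step 2 (δ=0.28, a=-0.4): (-12.153700, -19.915640, -2.991790, 13.200000)
after step 3 (δ=0.17, a=-3.0): (-14.764134, -20.309641, -2.802968, 12.600000)
after step 4 (δ=0.05, a=-1.3): (-17.141029, -21.146760, -2.750424, 12.340000)
after step 5 (δ=-0.48, a=-0.5): (-19.422607, -22.087731, -3.285786, 12.240000)

(-19.4226, -22.0877, -3.2858, 12.2400)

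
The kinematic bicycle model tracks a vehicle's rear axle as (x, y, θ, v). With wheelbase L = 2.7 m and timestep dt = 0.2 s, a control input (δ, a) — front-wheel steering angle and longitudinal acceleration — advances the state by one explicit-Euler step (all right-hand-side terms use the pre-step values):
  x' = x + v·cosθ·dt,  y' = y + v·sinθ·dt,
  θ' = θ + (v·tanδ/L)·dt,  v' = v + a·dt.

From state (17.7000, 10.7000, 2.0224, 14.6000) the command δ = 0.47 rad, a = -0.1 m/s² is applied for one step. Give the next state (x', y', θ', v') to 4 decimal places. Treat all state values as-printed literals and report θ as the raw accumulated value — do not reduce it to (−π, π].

(16.4257, 13.3273, 2.5718, 14.5800)

x' = 17.7000 + 14.6000·cos(2.0224)·0.2 = 16.4257
y' = 10.7000 + 14.6000·sin(2.0224)·0.2 = 13.3273
θ' = 2.0224 + (14.6000/2.7)·tan(0.47)·0.2 = 2.5718
v' = 14.6000 − 0.1000·0.2 = 14.5800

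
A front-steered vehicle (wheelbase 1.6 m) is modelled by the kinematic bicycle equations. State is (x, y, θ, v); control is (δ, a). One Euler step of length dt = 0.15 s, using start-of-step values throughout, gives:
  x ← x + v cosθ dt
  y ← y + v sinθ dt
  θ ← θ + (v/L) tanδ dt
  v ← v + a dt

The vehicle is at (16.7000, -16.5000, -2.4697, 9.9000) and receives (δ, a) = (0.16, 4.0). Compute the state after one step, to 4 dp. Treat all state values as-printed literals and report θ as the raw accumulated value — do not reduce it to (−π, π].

x' = 16.7000 + 9.9000·cos(-2.4697)·0.15 = 15.5378
y' = -16.5000 + 9.9000·sin(-2.4697)·0.15 = -17.4244
θ' = -2.4697 + (9.9000/1.6)·tan(0.16)·0.15 = -2.3199
v' = 9.9000 + 4.0000·0.15 = 10.5000

(15.5378, -17.4244, -2.3199, 10.5000)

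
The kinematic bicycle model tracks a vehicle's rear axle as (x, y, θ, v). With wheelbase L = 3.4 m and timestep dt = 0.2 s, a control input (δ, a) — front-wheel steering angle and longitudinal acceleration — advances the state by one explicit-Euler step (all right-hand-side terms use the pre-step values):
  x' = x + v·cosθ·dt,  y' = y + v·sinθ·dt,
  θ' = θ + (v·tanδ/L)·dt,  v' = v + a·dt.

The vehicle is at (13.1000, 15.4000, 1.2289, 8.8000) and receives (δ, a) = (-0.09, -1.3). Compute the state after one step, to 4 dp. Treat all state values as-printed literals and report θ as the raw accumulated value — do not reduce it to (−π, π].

(13.6901, 17.0581, 1.1822, 8.5400)

x' = 13.1000 + 8.8000·cos(1.2289)·0.2 = 13.6901
y' = 15.4000 + 8.8000·sin(1.2289)·0.2 = 17.0581
θ' = 1.2289 + (8.8000/3.4)·tan(-0.09)·0.2 = 1.1822
v' = 8.8000 − 1.3000·0.2 = 8.5400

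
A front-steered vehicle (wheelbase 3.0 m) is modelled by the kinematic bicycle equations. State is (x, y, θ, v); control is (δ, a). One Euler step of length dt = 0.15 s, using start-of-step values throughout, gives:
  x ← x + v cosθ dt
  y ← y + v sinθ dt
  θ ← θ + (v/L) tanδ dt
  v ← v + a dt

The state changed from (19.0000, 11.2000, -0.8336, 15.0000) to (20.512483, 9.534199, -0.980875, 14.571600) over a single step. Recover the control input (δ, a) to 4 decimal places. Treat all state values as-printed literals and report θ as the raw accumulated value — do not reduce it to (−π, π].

δ = -0.1939, a = -2.8560

a = (v'−v)/dt = (-0.428400)/0.15 = -2.8560
Δθ = θ'−θ = -0.147275;  (v·dt/L) = 15.0000·0.15/3.0 = 0.750000
tan δ = Δθ·L/(v·dt) = -0.196367  →  δ = -0.1939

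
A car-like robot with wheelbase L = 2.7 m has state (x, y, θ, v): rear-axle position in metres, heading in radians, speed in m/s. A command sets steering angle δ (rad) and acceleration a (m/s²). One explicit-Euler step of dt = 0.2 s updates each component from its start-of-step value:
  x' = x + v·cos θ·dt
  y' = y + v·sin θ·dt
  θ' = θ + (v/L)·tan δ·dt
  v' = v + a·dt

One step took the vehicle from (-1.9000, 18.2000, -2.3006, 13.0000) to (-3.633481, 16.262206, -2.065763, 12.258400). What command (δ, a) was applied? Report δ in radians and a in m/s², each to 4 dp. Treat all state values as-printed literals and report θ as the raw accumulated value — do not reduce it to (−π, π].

δ = 0.2392, a = -3.7080

a = (v'−v)/dt = (-0.741600)/0.2 = -3.7080
Δθ = θ'−θ = 0.234837;  (v·dt/L) = 13.0000·0.2/2.7 = 0.962963
tan δ = Δθ·L/(v·dt) = 0.243869  →  δ = 0.2392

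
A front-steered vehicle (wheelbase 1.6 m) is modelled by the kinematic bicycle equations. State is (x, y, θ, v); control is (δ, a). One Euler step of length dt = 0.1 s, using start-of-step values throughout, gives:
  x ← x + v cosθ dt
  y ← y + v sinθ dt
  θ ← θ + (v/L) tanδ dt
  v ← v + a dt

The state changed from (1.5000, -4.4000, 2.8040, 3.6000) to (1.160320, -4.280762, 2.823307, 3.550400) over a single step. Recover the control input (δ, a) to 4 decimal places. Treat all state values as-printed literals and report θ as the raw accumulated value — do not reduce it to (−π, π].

a = (v'−v)/dt = (-0.049600)/0.1 = -0.4960
Δθ = θ'−θ = 0.019307;  (v·dt/L) = 3.6000·0.1/1.6 = 0.225000
tan δ = Δθ·L/(v·dt) = 0.085809  →  δ = 0.0856

δ = 0.0856, a = -0.4960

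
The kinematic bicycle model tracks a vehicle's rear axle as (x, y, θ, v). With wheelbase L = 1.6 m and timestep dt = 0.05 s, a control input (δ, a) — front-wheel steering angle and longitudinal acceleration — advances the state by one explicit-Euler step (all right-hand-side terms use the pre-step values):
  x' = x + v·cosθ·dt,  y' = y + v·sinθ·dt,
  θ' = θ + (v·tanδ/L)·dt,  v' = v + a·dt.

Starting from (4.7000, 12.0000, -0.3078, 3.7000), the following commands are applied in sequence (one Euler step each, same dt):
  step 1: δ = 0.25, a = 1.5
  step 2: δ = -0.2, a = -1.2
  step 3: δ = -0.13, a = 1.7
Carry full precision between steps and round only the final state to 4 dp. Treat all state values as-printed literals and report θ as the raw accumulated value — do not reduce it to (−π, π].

after step 1 (δ=0.25, a=1.5): (4.876305, 11.943952, -0.278276, 3.775000)
after step 2 (δ=-0.2, a=-1.2): (5.057794, 11.892103, -0.302190, 3.715000)
after step 3 (δ=-0.13, a=1.7): (5.235127, 11.836821, -0.317367, 3.800000)

(5.2351, 11.8368, -0.3174, 3.8000)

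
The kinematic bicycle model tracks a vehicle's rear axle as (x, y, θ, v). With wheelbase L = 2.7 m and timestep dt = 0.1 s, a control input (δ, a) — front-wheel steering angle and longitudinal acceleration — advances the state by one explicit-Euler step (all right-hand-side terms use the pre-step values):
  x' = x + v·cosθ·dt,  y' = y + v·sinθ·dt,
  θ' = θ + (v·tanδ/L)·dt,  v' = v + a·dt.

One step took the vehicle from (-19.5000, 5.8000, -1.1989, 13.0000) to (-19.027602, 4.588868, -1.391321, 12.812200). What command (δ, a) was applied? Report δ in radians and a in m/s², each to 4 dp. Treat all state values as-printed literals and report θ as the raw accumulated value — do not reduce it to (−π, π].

a = (v'−v)/dt = (-0.187800)/0.1 = -1.8780
Δθ = θ'−θ = -0.192421;  (v·dt/L) = 13.0000·0.1/2.7 = 0.481481
tan δ = Δθ·L/(v·dt) = -0.399644  →  δ = -0.3802

δ = -0.3802, a = -1.8780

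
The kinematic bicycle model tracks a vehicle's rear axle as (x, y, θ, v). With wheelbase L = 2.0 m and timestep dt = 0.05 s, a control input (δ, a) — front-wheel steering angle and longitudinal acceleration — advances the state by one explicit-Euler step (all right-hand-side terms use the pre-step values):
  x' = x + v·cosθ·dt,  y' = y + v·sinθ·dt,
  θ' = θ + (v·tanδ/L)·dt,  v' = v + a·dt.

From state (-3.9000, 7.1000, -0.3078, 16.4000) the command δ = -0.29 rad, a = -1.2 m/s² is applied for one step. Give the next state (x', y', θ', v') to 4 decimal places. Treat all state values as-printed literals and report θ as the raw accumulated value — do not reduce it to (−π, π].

(-3.1185, 6.8516, -0.4301, 16.3400)

x' = -3.9000 + 16.4000·cos(-0.3078)·0.05 = -3.1185
y' = 7.1000 + 16.4000·sin(-0.3078)·0.05 = 6.8516
θ' = -0.3078 + (16.4000/2.0)·tan(-0.29)·0.05 = -0.4301
v' = 16.4000 − 1.2000·0.05 = 16.3400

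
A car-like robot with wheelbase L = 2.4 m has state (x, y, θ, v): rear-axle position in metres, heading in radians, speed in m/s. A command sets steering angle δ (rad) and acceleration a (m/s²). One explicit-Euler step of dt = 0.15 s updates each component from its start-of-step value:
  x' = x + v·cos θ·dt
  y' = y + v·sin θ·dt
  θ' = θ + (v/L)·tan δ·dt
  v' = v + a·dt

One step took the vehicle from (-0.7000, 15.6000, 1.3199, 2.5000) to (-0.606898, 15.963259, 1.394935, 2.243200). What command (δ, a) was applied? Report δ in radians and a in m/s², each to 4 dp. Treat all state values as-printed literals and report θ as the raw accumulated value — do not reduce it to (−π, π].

δ = 0.4477, a = -1.7120

a = (v'−v)/dt = (-0.256800)/0.15 = -1.7120
Δθ = θ'−θ = 0.075035;  (v·dt/L) = 2.5000·0.15/2.4 = 0.156250
tan δ = Δθ·L/(v·dt) = 0.480224  →  δ = 0.4477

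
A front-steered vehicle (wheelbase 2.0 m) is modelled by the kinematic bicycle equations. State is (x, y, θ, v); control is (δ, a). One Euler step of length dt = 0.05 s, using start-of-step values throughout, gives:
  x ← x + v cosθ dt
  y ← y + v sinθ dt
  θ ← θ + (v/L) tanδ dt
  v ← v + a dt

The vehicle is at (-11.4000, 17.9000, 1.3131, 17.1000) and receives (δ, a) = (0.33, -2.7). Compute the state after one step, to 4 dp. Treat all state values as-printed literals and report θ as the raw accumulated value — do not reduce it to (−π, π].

x' = -11.4000 + 17.1000·cos(1.3131)·0.05 = -11.1821
y' = 17.9000 + 17.1000·sin(1.3131)·0.05 = 18.7268
θ' = 1.3131 + (17.1000/2.0)·tan(0.33)·0.05 = 1.4595
v' = 17.1000 − 2.7000·0.05 = 16.9650

(-11.1821, 18.7268, 1.4595, 16.9650)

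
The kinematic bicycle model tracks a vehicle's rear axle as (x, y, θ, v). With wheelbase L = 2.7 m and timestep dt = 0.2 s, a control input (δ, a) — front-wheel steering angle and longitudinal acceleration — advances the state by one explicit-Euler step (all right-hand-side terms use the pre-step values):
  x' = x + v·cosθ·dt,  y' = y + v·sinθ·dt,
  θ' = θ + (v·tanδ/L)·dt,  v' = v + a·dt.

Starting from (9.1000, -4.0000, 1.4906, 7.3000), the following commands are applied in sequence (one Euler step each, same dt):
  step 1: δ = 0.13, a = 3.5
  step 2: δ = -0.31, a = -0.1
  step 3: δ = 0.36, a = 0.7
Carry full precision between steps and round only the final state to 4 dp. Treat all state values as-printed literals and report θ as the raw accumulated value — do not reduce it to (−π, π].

(9.5482, 0.6196, 1.5940, 8.1200)

after step 1 (δ=0.13, a=3.5): (9.216961, -2.544692, 1.561295, 8.000000)
after step 2 (δ=-0.31, a=-0.1): (9.232163, -0.944765, 1.371471, 7.980000)
after step 3 (δ=0.36, a=0.7): (9.548183, 0.619635, 1.593967, 8.120000)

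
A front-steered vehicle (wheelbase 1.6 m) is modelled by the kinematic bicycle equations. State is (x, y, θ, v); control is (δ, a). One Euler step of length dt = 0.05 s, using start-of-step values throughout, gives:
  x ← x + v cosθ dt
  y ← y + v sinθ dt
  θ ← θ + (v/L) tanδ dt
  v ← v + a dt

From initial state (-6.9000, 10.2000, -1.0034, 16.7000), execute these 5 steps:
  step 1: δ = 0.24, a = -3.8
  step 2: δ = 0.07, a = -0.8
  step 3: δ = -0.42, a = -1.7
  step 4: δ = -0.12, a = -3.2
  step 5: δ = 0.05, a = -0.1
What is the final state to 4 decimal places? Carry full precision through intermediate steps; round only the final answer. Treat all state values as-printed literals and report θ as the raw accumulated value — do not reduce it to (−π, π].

(-4.6335, 6.7964, -1.1057, 16.2200)

after step 1 (δ=0.24, a=-3.8): (-6.451239, 9.495842, -0.875688, 16.510000)
after step 2 (δ=0.07, a=-0.8): (-5.922533, 8.861871, -0.839514, 16.470000)
after step 3 (δ=-0.42, a=-1.7): (-5.372579, 8.248924, -1.069359, 16.385000)
after step 4 (δ=-0.12, a=-3.2): (-4.978776, 7.530530, -1.131099, 16.225000)
after step 5 (δ=0.05, a=-0.1): (-4.633456, 6.796446, -1.105727, 16.220000)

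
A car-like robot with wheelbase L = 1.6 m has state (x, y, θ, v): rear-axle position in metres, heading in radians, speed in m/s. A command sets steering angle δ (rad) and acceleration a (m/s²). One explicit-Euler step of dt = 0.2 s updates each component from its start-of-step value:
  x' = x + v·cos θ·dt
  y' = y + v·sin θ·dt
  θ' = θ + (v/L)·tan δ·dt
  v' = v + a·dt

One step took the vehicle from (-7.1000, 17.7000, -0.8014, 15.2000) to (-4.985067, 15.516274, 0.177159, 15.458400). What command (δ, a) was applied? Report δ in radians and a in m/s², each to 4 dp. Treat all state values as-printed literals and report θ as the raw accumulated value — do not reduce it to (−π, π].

a = (v'−v)/dt = (0.258400)/0.2 = 1.2920
Δθ = θ'−θ = 0.978559;  (v·dt/L) = 15.2000·0.2/1.6 = 1.900000
tan δ = Δθ·L/(v·dt) = 0.515031  →  δ = 0.4756

δ = 0.4756, a = 1.2920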